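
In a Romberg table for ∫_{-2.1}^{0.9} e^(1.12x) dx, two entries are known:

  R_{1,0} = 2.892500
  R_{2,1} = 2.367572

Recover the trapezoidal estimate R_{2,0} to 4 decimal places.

From R_{2,1} = (4·R_{2,0} − R_{1,0})/3, solve for R_{2,0}:
4·R_{2,0} = 3·2.367572 + 2.892500 = 9.995216
R_{2,0} = 2.498804

2.4988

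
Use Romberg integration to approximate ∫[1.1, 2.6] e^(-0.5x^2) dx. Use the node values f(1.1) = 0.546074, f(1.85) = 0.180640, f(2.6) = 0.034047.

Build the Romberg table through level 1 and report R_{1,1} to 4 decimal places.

R_{0,0} (trapezoid, 1 panel, h=1.5000): 0.435091
R_{1,0} (trapezoid, 2 panels, h=0.7500): 0.353025
R_{1,1} = 0.353025 + (0.353025 − 0.435091)/3 = 0.325670

0.3257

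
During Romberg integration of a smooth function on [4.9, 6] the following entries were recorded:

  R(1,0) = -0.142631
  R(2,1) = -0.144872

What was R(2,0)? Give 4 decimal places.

-0.1443

From R(2,1) = (4·R(2,0) − R(1,0))/3, solve for R(2,0):
4·R(2,0) = 3·(-0.144872) + (-0.142631) = -0.577247
R(2,0) = -0.144312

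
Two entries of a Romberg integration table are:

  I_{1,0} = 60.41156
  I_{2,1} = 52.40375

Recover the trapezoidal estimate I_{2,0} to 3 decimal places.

54.406

From I_{2,1} = (4·I_{2,0} − I_{1,0})/3, solve for I_{2,0}:
4·I_{2,0} = 3·52.40375 + 60.41156 = 217.62281
I_{2,0} = 54.40570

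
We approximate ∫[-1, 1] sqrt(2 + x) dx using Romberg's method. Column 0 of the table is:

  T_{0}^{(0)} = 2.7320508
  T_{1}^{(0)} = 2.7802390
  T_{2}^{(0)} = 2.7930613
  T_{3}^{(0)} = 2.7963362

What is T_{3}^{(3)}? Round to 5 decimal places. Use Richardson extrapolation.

2.79743

Richardson extrapolation on the trapezoidal column (denominator 4−1=3):
T_{1}^{(1)} = 2.7802390 + (2.7802390 − 2.7320508)/3 = 2.7963017
T_{2}^{(1)} = (4·2.7930613 − 2.7802390) / 3 = 2.7973354
T_{3}^{(1)} = 2.7963362 + (2.7963362 − 2.7930613)/3 = 2.7974278
T_{2}^{(2)} = 2.7973354 + (2.7973354 − 2.7963017)/15 = 2.7974043
T_{3}^{(2)} = 2.7974278 + (2.7974278 − 2.7973354)/15 = 2.7974340
T_{3}^{(3)} = 2.7974340 + (2.7974340 − 2.7974043)/63 = 2.7974345
(Column j=1 coincides with Simpson's rule on the same nodes.)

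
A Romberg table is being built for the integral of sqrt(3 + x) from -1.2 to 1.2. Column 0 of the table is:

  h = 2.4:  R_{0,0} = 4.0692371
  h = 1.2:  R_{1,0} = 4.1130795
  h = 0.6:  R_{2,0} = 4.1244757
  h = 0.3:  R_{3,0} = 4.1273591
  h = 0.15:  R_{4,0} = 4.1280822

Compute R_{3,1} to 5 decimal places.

4.12832

R_{3,1} = (4·4.1273591 − 4.1244757) / 3 = 4.1283202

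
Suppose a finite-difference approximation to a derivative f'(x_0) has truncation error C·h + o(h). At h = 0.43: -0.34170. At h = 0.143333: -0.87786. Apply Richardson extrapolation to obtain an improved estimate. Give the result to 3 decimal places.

-1.146

Extrapolated value = (3·A(h/3) − A(h)) / (3 − 1)
= (3·(-0.87786) − (-0.34170)) / 2
= -2.29188 / 2 = -1.14594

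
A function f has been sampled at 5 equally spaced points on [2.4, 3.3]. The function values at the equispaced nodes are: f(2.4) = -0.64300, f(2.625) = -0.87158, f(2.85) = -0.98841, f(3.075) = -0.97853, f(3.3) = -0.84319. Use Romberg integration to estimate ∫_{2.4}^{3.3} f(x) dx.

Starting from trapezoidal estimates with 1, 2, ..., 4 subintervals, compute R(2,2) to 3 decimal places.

R(0,0) (trapezoid, 1 panel, h=0.9000): -0.66879
R(1,0) (trapezoid, 2 panels, h=0.4500): -0.77918
R(2,0) (trapezoid, 4 panels, h=0.2250): -0.80586
R(1,1) = -0.77918 + (-0.77918 − (-0.66879))/3 = -0.81598
R(2,1) = -0.80586 + (-0.80586 − (-0.77918))/3 = -0.81475
R(2,2) = -0.81475 + (-0.81475 − (-0.81598))/15 = -0.81467

-0.815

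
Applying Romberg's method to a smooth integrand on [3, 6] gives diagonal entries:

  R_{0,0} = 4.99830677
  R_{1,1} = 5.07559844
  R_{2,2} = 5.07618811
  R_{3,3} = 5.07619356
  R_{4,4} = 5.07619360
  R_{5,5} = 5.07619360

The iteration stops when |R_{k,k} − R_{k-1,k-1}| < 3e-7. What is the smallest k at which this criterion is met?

|R_{1,1} − R_{0,0}| = 0.07729167 ≥ 3e-7
|R_{2,2} − R_{1,1}| = 0.00058967 ≥ 3e-7
|R_{3,3} − R_{2,2}| = 0.00000545 ≥ 3e-7
|R_{4,4} − R_{3,3}| = 0.00000004 < 3e-7

k = 4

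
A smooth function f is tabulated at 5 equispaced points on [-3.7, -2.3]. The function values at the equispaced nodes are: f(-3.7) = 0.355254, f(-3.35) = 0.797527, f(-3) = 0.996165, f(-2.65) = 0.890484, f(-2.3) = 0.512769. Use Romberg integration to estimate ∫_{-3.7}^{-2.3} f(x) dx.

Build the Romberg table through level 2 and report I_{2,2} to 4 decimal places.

1.1207

I_{0,0} (trapezoid, 1 panel, h=1.4000): 0.607616
I_{1,0} (trapezoid, 2 panels, h=0.7000): 1.001124
I_{2,0} (trapezoid, 4 panels, h=0.3500): 1.091366
I_{1,1} = 1.001124 + (1.001124 − 0.607616)/3 = 1.132293
I_{2,1} = 1.091366 + (1.091366 − 1.001124)/3 = 1.121447
I_{2,2} = 1.121447 + (1.121447 − 1.132293)/15 = 1.120724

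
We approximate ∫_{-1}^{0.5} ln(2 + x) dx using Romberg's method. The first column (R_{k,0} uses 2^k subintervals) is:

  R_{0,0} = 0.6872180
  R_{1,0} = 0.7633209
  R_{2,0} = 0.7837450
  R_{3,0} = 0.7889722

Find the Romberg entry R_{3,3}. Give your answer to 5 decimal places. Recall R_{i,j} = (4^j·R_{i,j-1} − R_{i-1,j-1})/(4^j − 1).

R_{1,1} = 0.7633209 + (0.7633209 − 0.6872180)/3 = 0.7886885
R_{2,1} = 0.7837450 + (0.7837450 − 0.7633209)/3 = 0.7905530
R_{3,1} = 0.7889722 + (0.7889722 − 0.7837450)/3 = 0.7907146
R_{2,2} = (16·0.7905530 − 0.7886885) / 15 = 0.7906773
R_{3,2} = (16·0.7907146 − 0.7905530) / 15 = 0.7907254
R_{3,3} = (64·0.7907254 − 0.7906773) / 63 = 0.7907262
(Column j=1 coincides with Simpson's rule on the same nodes.)

0.79073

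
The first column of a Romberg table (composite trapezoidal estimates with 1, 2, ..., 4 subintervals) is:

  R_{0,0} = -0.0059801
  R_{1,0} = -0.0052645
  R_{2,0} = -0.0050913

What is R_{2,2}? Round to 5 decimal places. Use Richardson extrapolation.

R_{1,1} = -0.0052645 + (-0.0052645 − (-0.0059801))/3 = -0.0050260
R_{2,1} = (4·(-0.0050913) − (-0.0052645)) / 3 = -0.0050336
R_{2,2} = (16·(-0.0050336) − (-0.0050260)) / 15 = -0.0050341

-0.00503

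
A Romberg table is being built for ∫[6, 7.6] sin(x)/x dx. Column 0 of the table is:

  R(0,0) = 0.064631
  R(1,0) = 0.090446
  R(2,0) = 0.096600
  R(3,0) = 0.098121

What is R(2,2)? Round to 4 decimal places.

R(1,1) = (4·0.090446 − 0.064631) / 3 = 0.099051
R(2,1) = 0.096600 + (0.096600 − 0.090446)/3 = 0.098651
R(2,2) = (16·0.098651 − 0.099051) / 15 = 0.098624

0.0986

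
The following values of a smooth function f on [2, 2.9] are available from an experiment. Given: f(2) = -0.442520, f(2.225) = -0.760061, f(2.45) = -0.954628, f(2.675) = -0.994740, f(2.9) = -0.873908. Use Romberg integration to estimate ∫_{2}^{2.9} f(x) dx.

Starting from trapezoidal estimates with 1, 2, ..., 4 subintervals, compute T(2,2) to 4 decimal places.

-0.7682

T(0,0) (trapezoid, 1 panel, h=0.9000): -0.592393
T(1,0) (trapezoid, 2 panels, h=0.4500): -0.725779
T(2,0) (trapezoid, 4 panels, h=0.2250): -0.757720
T(1,1) = -0.725779 + (-0.725779 − (-0.592393))/3 = -0.770241
T(2,1) = -0.757720 + (-0.757720 − (-0.725779))/3 = -0.768367
T(2,2) = -0.768367 + (-0.768367 − (-0.770241))/15 = -0.768242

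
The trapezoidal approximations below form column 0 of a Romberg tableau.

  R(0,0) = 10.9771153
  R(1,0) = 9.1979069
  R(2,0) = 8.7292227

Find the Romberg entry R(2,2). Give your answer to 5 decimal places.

8.57087

R(1,1) = (4·9.1979069 − 10.9771153) / 3 = 8.6048374
R(2,1) = (4·8.7292227 − 9.1979069) / 3 = 8.5729946
R(2,2) = 8.5729946 + (8.5729946 − 8.6048374)/15 = 8.5708717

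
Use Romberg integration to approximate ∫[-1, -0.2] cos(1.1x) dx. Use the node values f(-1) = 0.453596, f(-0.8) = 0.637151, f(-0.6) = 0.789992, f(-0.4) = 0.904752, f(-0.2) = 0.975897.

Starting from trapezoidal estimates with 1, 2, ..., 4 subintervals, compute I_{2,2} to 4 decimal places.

0.6118

I_{0,0} (trapezoid, 1 panel, h=0.8000): 0.571797
I_{1,0} (trapezoid, 2 panels, h=0.4000): 0.601895
I_{2,0} (trapezoid, 4 panels, h=0.2000): 0.609328
I_{1,1} = 0.601895 + (0.601895 − 0.571797)/3 = 0.611928
I_{2,1} = 0.609328 + (0.609328 − 0.601895)/3 = 0.611806
I_{2,2} = 0.611806 + (0.611806 − 0.611928)/15 = 0.611798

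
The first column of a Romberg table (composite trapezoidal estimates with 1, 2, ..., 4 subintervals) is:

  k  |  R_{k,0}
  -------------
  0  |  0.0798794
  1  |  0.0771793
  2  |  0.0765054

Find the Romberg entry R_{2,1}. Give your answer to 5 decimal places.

R_{2,1} = (4·0.0765054 − 0.0771793) / 3 = 0.0762808
(Column j=1 coincides with Simpson's rule on the same nodes.)

0.07628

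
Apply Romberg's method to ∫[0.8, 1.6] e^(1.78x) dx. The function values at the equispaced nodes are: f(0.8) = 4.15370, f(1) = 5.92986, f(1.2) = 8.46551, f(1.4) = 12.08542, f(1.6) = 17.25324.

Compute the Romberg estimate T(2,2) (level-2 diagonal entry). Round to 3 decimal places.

T(0,0) (trapezoid, 1 panel, h=0.8000): 8.56278
T(1,0) (trapezoid, 2 panels, h=0.4000): 7.66759
T(2,0) (trapezoid, 4 panels, h=0.2000): 7.43685
T(1,1) = 7.66759 + (7.66759 − 8.56278)/3 = 7.36919
T(2,1) = 7.43685 + (7.43685 − 7.66759)/3 = 7.35994
T(2,2) = 7.35994 + (7.35994 − 7.36919)/15 = 7.35932

7.359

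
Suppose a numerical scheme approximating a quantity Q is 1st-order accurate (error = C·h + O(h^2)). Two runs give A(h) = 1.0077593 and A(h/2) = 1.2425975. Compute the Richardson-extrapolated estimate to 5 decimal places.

1.47744

Extrapolated value = (2·A(h/2) − A(h)) / (2 − 1)
= (2·1.2425975 − 1.0077593) / 1
= 1.4774357 / 1 = 1.4774357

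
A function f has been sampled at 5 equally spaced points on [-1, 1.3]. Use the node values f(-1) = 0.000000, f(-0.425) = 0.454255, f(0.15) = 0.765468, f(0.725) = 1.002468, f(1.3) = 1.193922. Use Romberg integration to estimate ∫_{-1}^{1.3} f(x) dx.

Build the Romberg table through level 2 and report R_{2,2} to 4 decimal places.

R_{0,0} (trapezoid, 1 panel, h=2.3000): 1.373010
R_{1,0} (trapezoid, 2 panels, h=1.1500): 1.566793
R_{2,0} (trapezoid, 4 panels, h=0.5750): 1.621012
R_{1,1} = 1.566793 + (1.566793 − 1.373010)/3 = 1.631387
R_{2,1} = 1.621012 + (1.621012 − 1.566793)/3 = 1.639085
R_{2,2} = 1.639085 + (1.639085 − 1.631387)/15 = 1.639598

1.6396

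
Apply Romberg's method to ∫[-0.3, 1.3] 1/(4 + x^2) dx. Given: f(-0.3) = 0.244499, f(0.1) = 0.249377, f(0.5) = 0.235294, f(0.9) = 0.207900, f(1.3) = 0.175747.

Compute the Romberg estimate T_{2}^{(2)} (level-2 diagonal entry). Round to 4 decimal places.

T_{0}^{(0)} (trapezoid, 1 panel, h=1.6000): 0.336197
T_{1}^{(0)} (trapezoid, 2 panels, h=0.8000): 0.356334
T_{2}^{(0)} (trapezoid, 4 panels, h=0.4000): 0.361078
T_{1}^{(1)} = 0.356334 + (0.356334 − 0.336197)/3 = 0.363046
T_{2}^{(1)} = 0.361078 + (0.361078 − 0.356334)/3 = 0.362659
T_{2}^{(2)} = 0.362659 + (0.362659 − 0.363046)/15 = 0.362633

0.3626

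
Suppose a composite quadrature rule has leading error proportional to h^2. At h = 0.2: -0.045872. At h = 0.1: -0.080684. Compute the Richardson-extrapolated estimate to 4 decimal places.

Extrapolated value = (4·A(h/2) − A(h)) / (4 − 1)
= (4·(-0.080684) − (-0.045872)) / 3
= -0.276864 / 3 = -0.092288

-0.0923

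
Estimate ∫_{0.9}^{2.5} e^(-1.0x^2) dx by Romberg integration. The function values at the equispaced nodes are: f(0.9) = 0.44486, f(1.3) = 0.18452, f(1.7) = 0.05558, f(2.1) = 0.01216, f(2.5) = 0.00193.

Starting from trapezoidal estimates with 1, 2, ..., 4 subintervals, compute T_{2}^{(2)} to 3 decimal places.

0.179

T_{0}^{(0)} (trapezoid, 1 panel, h=1.6000): 0.35743
T_{1}^{(0)} (trapezoid, 2 panels, h=0.8000): 0.22318
T_{2}^{(0)} (trapezoid, 4 panels, h=0.4000): 0.19026
T_{1}^{(1)} = 0.22318 + (0.22318 − 0.35743)/3 = 0.17843
T_{2}^{(1)} = 0.19026 + (0.19026 − 0.22318)/3 = 0.17929
T_{2}^{(2)} = 0.17929 + (0.17929 − 0.17843)/15 = 0.17935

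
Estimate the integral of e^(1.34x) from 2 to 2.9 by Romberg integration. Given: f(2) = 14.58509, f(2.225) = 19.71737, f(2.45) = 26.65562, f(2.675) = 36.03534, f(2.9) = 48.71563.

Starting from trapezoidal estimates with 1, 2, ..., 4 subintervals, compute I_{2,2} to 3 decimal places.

I_{0,0} (trapezoid, 1 panel, h=0.9000): 28.48532
I_{1,0} (trapezoid, 2 panels, h=0.4500): 26.23769
I_{2,0} (trapezoid, 4 panels, h=0.2250): 25.66321
I_{1,1} = 26.23769 + (26.23769 − 28.48532)/3 = 25.48848
I_{2,1} = 25.66321 + (25.66321 − 26.23769)/3 = 25.47172
I_{2,2} = 25.47172 + (25.47172 − 25.48848)/15 = 25.47060

25.471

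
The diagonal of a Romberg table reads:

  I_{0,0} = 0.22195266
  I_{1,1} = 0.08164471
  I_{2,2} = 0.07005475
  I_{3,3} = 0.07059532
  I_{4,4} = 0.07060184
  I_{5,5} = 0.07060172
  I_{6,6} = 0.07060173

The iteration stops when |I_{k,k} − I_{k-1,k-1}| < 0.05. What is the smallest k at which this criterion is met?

|I_{1,1} − I_{0,0}| = 0.14030795 ≥ 0.05
|I_{2,2} − I_{1,1}| = 0.01158996 < 0.05

k = 2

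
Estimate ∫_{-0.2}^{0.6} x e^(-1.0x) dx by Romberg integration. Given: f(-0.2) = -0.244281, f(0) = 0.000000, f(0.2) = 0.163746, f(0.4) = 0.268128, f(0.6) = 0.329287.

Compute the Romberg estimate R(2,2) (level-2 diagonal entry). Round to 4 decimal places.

0.0990

R(0,0) (trapezoid, 1 panel, h=0.8000): 0.034002
R(1,0) (trapezoid, 2 panels, h=0.4000): 0.082500
R(2,0) (trapezoid, 4 panels, h=0.2000): 0.094875
R(1,1) = 0.082500 + (0.082500 − 0.034002)/3 = 0.098666
R(2,1) = 0.094875 + (0.094875 − 0.082500)/3 = 0.099000
R(2,2) = 0.099000 + (0.099000 − 0.098666)/15 = 0.099022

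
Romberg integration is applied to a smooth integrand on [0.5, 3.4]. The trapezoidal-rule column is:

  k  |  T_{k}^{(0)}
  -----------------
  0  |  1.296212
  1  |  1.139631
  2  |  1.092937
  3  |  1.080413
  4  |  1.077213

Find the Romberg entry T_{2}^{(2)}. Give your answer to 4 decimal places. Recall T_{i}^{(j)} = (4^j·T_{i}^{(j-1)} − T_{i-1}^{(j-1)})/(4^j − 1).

1.0767

Richardson extrapolation on the trapezoidal column (denominator 4−1=3):
T_{1}^{(1)} = 1.139631 + (1.139631 − 1.296212)/3 = 1.087437
T_{2}^{(1)} = 1.092937 + (1.092937 − 1.139631)/3 = 1.077372
T_{2}^{(2)} = (16·1.077372 − 1.087437) / 15 = 1.076701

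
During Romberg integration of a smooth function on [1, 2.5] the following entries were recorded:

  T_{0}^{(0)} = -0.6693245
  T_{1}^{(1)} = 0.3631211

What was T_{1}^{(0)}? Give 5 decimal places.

From T_{1}^{(1)} = (4·T_{1}^{(0)} − T_{0}^{(0)})/3, solve for T_{1}^{(0)}:
4·T_{1}^{(0)} = 3·0.3631211 + (-0.6693245) = 0.4200388
T_{1}^{(0)} = 0.1050097

0.10501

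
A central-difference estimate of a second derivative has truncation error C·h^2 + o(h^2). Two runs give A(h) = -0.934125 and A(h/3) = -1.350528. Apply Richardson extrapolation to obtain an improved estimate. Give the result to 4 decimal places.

The leading error scales as h^2; refining by a factor of 3 reduces it by 3^2 = 9.
Extrapolated value = (9·A(h/3) − A(h)) / (9 − 1)
= (9·(-1.350528) − (-0.934125)) / 8
= -11.220627 / 8 = -1.402578

-1.4026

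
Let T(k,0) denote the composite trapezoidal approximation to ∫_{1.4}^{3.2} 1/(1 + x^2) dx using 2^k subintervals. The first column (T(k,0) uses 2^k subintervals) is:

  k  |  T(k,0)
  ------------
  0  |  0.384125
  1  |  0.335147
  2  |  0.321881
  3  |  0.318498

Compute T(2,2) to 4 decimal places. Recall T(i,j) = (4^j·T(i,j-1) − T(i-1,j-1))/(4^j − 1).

0.3174

Richardson extrapolation on the trapezoidal column (denominator 4−1=3):
T(1,1) = (4·0.335147 − 0.384125) / 3 = 0.318821
T(2,1) = 0.321881 + (0.321881 − 0.335147)/3 = 0.317459
T(2,2) = (16·0.317459 − 0.318821) / 15 = 0.317368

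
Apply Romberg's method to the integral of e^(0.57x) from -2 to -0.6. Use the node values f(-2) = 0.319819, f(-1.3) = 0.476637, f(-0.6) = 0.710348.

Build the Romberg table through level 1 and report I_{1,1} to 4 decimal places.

I_{0,0} (trapezoid, 1 panel, h=1.4000): 0.721117
I_{1,0} (trapezoid, 2 panels, h=0.7000): 0.694204
I_{1,1} = 0.694204 + (0.694204 − 0.721117)/3 = 0.685233

0.6852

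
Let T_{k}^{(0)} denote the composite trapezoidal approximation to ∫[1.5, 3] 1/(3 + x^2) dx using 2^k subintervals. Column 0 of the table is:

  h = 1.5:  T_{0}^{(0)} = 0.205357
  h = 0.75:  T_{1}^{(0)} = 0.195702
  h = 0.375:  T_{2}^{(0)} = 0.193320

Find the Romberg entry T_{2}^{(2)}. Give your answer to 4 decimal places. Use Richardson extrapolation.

0.1925

Richardson extrapolation on the trapezoidal column (denominator 4−1=3):
T_{1}^{(1)} = 0.195702 + (0.195702 − 0.205357)/3 = 0.192484
T_{2}^{(1)} = 0.193320 + (0.193320 − 0.195702)/3 = 0.192526
T_{2}^{(2)} = (16·0.192526 − 0.192484) / 15 = 0.192529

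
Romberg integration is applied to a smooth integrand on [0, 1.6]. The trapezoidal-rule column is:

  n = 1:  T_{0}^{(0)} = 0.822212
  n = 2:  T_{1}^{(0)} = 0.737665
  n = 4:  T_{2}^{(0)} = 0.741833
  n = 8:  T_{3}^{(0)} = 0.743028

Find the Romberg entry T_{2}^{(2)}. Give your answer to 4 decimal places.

0.7455

T_{1}^{(1)} = 0.737665 + (0.737665 − 0.822212)/3 = 0.709483
T_{2}^{(1)} = 0.741833 + (0.741833 − 0.737665)/3 = 0.743222
T_{2}^{(2)} = 0.743222 + (0.743222 − 0.709483)/15 = 0.745471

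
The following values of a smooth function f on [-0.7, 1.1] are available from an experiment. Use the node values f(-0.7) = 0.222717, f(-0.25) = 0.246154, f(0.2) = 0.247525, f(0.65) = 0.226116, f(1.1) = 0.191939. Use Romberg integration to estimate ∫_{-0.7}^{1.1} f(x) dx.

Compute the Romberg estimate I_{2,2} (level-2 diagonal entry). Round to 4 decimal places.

0.4197

I_{0,0} (trapezoid, 1 panel, h=1.8000): 0.373190
I_{1,0} (trapezoid, 2 panels, h=0.9000): 0.409368
I_{2,0} (trapezoid, 4 panels, h=0.4500): 0.417205
I_{1,1} = 0.409368 + (0.409368 − 0.373190)/3 = 0.421427
I_{2,1} = 0.417205 + (0.417205 − 0.409368)/3 = 0.419817
I_{2,2} = 0.419817 + (0.419817 − 0.421427)/15 = 0.419710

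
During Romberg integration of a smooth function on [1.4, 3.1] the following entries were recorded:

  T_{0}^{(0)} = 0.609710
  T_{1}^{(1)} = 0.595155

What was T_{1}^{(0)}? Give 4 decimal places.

From T_{1}^{(1)} = (4·T_{1}^{(0)} − T_{0}^{(0)})/3, solve for T_{1}^{(0)}:
4·T_{1}^{(0)} = 3·0.595155 + 0.609710 = 2.395175
T_{1}^{(0)} = 0.598794

0.5988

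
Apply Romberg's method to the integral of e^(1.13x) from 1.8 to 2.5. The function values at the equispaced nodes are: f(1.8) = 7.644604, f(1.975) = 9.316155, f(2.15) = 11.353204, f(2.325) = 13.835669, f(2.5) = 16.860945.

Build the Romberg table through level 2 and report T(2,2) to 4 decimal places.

T(0,0) (trapezoid, 1 panel, h=0.7000): 8.576942
T(1,0) (trapezoid, 2 panels, h=0.3500): 8.262092
T(2,0) (trapezoid, 4 panels, h=0.1750): 8.182615
T(1,1) = 8.262092 + (8.262092 − 8.576942)/3 = 8.157142
T(2,1) = 8.182615 + (8.182615 − 8.262092)/3 = 8.156123
T(2,2) = 8.156123 + (8.156123 − 8.157142)/15 = 8.156055

8.1561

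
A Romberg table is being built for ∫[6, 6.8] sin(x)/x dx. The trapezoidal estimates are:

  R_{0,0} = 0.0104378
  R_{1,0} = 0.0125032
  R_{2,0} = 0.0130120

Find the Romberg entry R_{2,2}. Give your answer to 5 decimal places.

Richardson extrapolation on the trapezoidal column (denominator 4−1=3):
R_{1,1} = 0.0125032 + (0.0125032 − 0.0104378)/3 = 0.0131917
R_{2,1} = 0.0130120 + (0.0130120 − 0.0125032)/3 = 0.0131816
R_{2,2} = (16·0.0131816 − 0.0131917) / 15 = 0.0131809

0.01318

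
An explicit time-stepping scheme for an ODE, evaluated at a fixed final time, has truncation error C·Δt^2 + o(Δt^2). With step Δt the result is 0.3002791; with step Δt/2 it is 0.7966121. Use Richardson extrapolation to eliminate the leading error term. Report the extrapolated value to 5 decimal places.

Extrapolated value = (4·A(Δt/2) − A(Δt)) / (4 − 1)
= (4·0.7966121 − 0.3002791) / 3
= 2.8861693 / 3 = 0.9620564

0.96206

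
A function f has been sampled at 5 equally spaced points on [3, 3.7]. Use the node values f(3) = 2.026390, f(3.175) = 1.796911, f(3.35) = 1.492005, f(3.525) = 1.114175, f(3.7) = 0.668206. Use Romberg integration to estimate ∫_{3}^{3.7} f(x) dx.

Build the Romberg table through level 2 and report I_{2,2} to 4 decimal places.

1.0105

I_{0,0} (trapezoid, 1 panel, h=0.7000): 0.943109
I_{1,0} (trapezoid, 2 panels, h=0.3500): 0.993756
I_{2,0} (trapezoid, 4 panels, h=0.1750): 1.006318
I_{1,1} = 0.993756 + (0.993756 − 0.943109)/3 = 1.010638
I_{2,1} = 1.006318 + (1.006318 − 0.993756)/3 = 1.010505
I_{2,2} = 1.010505 + (1.010505 − 1.010638)/15 = 1.010496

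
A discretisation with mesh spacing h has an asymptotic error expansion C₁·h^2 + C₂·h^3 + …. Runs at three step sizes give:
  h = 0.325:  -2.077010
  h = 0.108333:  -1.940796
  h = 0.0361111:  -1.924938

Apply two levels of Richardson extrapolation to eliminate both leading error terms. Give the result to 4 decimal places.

-1.9229

First eliminate the h^2 term (factor 3^2 = 9):
  B₁ = (9·(-1.940796) − (-2.077010))/8 = -1.923769
  B₂ = (9·(-1.924938) − (-1.940796))/8 = -1.922956
Then eliminate the h^3 term (factor 3^3 = 27):
  (27·(-1.922956) − (-1.923769))/26 = -1.922925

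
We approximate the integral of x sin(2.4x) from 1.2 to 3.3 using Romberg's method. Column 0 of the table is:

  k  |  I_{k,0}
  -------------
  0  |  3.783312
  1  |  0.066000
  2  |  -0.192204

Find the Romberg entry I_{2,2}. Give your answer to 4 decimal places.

Richardson extrapolation on the trapezoidal column (denominator 4−1=3):
I_{1,1} = 0.066000 + (0.066000 − 3.783312)/3 = -1.173104
I_{2,1} = (4·(-0.192204) − 0.066000) / 3 = -0.278272
I_{2,2} = -0.278272 + (-0.278272 − (-1.173104))/15 = -0.218617

-0.2186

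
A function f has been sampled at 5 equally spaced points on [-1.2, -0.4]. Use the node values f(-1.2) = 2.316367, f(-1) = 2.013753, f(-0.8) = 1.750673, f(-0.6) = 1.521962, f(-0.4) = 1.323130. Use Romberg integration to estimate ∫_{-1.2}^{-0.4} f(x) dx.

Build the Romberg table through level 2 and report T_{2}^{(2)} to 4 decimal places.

T_{0}^{(0)} (trapezoid, 1 panel, h=0.8000): 1.455799
T_{1}^{(0)} (trapezoid, 2 panels, h=0.4000): 1.428169
T_{2}^{(0)} (trapezoid, 4 panels, h=0.2000): 1.421227
T_{1}^{(1)} = 1.428169 + (1.428169 − 1.455799)/3 = 1.418959
T_{2}^{(1)} = 1.421227 + (1.421227 − 1.428169)/3 = 1.418913
T_{2}^{(2)} = 1.418913 + (1.418913 − 1.418959)/15 = 1.418910

1.4189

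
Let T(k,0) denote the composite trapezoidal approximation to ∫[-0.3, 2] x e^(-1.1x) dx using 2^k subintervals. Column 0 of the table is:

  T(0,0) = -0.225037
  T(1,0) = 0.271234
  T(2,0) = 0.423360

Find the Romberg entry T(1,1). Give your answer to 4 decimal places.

0.4367

T(1,1) = (4·0.271234 − (-0.225037)) / 3 = 0.436658
(Column j=1 coincides with Simpson's rule on the same nodes.)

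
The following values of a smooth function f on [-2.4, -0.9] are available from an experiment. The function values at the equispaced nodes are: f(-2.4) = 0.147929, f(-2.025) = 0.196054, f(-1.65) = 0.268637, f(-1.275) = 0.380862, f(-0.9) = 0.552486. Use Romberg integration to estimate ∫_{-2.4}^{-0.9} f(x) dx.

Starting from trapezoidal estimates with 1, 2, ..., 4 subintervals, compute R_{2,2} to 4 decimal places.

0.4431

R_{0,0} (trapezoid, 1 panel, h=1.5000): 0.525311
R_{1,0} (trapezoid, 2 panels, h=0.7500): 0.464133
R_{2,0} (trapezoid, 4 panels, h=0.3750): 0.448410
R_{1,1} = 0.464133 + (0.464133 − 0.525311)/3 = 0.443740
R_{2,1} = 0.448410 + (0.448410 − 0.464133)/3 = 0.443169
R_{2,2} = 0.443169 + (0.443169 − 0.443740)/15 = 0.443131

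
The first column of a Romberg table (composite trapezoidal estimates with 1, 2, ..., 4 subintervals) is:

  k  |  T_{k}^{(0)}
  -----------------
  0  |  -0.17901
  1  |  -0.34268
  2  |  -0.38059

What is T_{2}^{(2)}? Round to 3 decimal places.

-0.393

Richardson extrapolation on the trapezoidal column (denominator 4−1=3):
T_{1}^{(1)} = (4·(-0.34268) − (-0.17901)) / 3 = -0.39724
T_{2}^{(1)} = (4·(-0.38059) − (-0.34268)) / 3 = -0.39323
T_{2}^{(2)} = -0.39323 + (-0.39323 − (-0.39724))/15 = -0.39296
(Column j=1 coincides with Simpson's rule on the same nodes.)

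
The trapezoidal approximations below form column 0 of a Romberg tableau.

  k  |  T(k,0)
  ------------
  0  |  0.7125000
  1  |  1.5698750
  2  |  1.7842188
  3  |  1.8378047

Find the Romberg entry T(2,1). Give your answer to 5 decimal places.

Richardson extrapolation on the trapezoidal column (denominator 4−1=3):
T(2,1) = (4·1.7842188 − 1.5698750) / 3 = 1.8556667

1.85567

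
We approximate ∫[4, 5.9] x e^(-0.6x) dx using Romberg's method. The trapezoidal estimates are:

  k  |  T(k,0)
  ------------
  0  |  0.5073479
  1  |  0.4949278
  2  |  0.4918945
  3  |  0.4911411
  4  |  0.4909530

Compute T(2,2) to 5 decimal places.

Richardson extrapolation on the trapezoidal column (denominator 4−1=3):
T(1,1) = 0.4949278 + (0.4949278 − 0.5073479)/3 = 0.4907878
T(2,1) = (4·0.4918945 − 0.4949278) / 3 = 0.4908834
T(2,2) = 0.4908834 + (0.4908834 − 0.4907878)/15 = 0.4908898
(Column j=1 coincides with Simpson's rule on the same nodes.)

0.49089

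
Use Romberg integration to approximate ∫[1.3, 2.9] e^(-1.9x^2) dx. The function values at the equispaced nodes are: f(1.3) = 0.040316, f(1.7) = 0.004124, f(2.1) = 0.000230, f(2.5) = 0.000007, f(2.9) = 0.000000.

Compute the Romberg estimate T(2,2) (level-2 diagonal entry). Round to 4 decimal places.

0.0074

T(0,0) (trapezoid, 1 panel, h=1.6000): 0.032253
T(1,0) (trapezoid, 2 panels, h=0.8000): 0.016310
T(2,0) (trapezoid, 4 panels, h=0.4000): 0.009808
T(1,1) = 0.016310 + (0.016310 − 0.032253)/3 = 0.010996
T(2,1) = 0.009808 + (0.009808 − 0.016310)/3 = 0.007641
T(2,2) = 0.007641 + (0.007641 − 0.010996)/15 = 0.007417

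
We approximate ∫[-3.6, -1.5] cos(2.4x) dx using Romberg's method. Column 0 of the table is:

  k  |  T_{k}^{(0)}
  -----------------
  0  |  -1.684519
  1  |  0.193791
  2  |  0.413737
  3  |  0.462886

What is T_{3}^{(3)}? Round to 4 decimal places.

Richardson extrapolation on the trapezoidal column (denominator 4−1=3):
T_{1}^{(1)} = (4·0.193791 − (-1.684519)) / 3 = 0.819894
T_{2}^{(1)} = (4·0.413737 − 0.193791) / 3 = 0.487052
T_{3}^{(1)} = 0.462886 + (0.462886 − 0.413737)/3 = 0.479269
T_{2}^{(2)} = (16·0.487052 − 0.819894) / 15 = 0.464863
T_{3}^{(2)} = 0.479269 + (0.479269 − 0.487052)/15 = 0.478750
T_{3}^{(3)} = (64·0.478750 − 0.464863) / 63 = 0.478970

0.4790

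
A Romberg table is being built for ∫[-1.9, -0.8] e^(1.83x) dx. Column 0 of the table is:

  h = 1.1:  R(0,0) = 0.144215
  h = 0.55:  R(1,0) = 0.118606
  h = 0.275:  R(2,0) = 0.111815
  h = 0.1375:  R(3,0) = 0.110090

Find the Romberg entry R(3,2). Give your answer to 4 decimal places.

Richardson extrapolation on the trapezoidal column (denominator 4−1=3):
R(2,1) = (4·0.111815 − 0.118606) / 3 = 0.109551
R(3,1) = (4·0.110090 − 0.111815) / 3 = 0.109515
R(3,2) = (16·0.109515 − 0.109551) / 15 = 0.109513
(Column j=1 coincides with Simpson's rule on the same nodes.)

0.1095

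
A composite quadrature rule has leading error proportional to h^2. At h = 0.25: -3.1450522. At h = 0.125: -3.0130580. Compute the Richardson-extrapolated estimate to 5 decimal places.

Extrapolated value = (4·A(h/2) − A(h)) / (4 − 1)
= (4·(-3.0130580) − (-3.1450522)) / 3
= -8.9071798 / 3 = -2.9690599

-2.96906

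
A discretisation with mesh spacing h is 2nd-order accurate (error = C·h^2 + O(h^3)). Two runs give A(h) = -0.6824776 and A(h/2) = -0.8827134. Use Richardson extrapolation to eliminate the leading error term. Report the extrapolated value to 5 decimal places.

-0.94946

Extrapolated value = (4·A(h/2) − A(h)) / (4 − 1)
= (4·(-0.8827134) − (-0.6824776)) / 3
= -2.8483760 / 3 = -0.9494587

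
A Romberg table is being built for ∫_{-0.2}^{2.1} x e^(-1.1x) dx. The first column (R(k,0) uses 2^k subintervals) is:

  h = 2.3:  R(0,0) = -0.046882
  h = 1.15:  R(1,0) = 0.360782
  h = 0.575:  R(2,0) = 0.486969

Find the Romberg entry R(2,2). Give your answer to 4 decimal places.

0.5312

Richardson extrapolation on the trapezoidal column (denominator 4−1=3):
R(1,1) = 0.360782 + (0.360782 − (-0.046882))/3 = 0.496670
R(2,1) = 0.486969 + (0.486969 − 0.360782)/3 = 0.529031
R(2,2) = 0.529031 + (0.529031 − 0.496670)/15 = 0.531188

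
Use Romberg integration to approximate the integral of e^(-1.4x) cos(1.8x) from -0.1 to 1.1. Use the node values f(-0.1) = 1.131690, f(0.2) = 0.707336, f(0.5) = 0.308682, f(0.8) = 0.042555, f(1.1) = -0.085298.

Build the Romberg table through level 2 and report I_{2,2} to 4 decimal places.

0.4670

I_{0,0} (trapezoid, 1 panel, h=1.2000): 0.627835
I_{1,0} (trapezoid, 2 panels, h=0.6000): 0.499127
I_{2,0} (trapezoid, 4 panels, h=0.3000): 0.474531
I_{1,1} = 0.499127 + (0.499127 − 0.627835)/3 = 0.456224
I_{2,1} = 0.474531 + (0.474531 − 0.499127)/3 = 0.466332
I_{2,2} = 0.466332 + (0.466332 − 0.456224)/15 = 0.467006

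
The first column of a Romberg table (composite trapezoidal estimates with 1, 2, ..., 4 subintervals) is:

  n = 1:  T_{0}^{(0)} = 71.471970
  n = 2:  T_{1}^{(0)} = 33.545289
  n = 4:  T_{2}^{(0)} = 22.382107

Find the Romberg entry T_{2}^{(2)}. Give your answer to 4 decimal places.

T_{1}^{(1)} = (4·33.545289 − 71.471970) / 3 = 20.903062
T_{2}^{(1)} = 22.382107 + (22.382107 − 33.545289)/3 = 18.661046
T_{2}^{(2)} = (16·18.661046 − 20.903062) / 15 = 18.511578

18.5116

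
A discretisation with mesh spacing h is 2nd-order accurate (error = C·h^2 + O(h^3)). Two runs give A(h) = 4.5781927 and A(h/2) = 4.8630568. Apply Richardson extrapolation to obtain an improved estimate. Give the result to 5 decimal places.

The leading error scales as h^2; refining by a factor of 2 reduces it by 2^2 = 4.
Extrapolated value = (4·A(h/2) − A(h)) / (4 − 1)
= (4·4.8630568 − 4.5781927) / 3
= 14.8740345 / 3 = 4.9580115

4.95801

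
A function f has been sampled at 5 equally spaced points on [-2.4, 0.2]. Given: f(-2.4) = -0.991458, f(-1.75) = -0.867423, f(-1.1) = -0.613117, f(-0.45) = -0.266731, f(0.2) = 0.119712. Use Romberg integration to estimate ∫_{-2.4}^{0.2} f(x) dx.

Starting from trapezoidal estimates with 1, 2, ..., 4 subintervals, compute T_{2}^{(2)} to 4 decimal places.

-1.4373

T_{0}^{(0)} (trapezoid, 1 panel, h=2.6000): -1.133270
T_{1}^{(0)} (trapezoid, 2 panels, h=1.3000): -1.363687
T_{2}^{(0)} (trapezoid, 4 panels, h=0.6500): -1.419044
T_{1}^{(1)} = -1.363687 + (-1.363687 − (-1.133270))/3 = -1.440493
T_{2}^{(1)} = -1.419044 + (-1.419044 − (-1.363687))/3 = -1.437496
T_{2}^{(2)} = -1.437496 + (-1.437496 − (-1.440493))/15 = -1.437296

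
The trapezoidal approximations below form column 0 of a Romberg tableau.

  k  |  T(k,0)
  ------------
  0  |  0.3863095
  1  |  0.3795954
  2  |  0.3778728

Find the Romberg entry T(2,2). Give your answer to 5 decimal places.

T(1,1) = (4·0.3795954 − 0.3863095) / 3 = 0.3773574
T(2,1) = (4·0.3778728 − 0.3795954) / 3 = 0.3772986
T(2,2) = 0.3772986 + (0.3772986 − 0.3773574)/15 = 0.3772947

0.37729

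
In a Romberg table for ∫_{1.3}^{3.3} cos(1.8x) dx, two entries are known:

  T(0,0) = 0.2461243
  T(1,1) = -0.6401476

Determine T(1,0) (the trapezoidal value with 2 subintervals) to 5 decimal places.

-0.41858

From T(1,1) = (4·T(1,0) − T(0,0))/3, solve for T(1,0):
4·T(1,0) = 3·(-0.6401476) + 0.2461243 = -1.6743185
T(1,0) = -0.4185796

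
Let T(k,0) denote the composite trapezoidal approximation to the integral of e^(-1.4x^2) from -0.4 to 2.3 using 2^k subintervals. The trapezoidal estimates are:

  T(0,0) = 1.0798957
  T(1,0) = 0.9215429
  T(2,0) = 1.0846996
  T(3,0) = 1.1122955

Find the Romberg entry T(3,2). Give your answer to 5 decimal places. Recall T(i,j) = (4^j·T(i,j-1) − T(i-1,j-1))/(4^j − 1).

1.12032

T(2,1) = (4·1.0846996 − 0.9215429) / 3 = 1.1390852
T(3,1) = (4·1.1122955 − 1.0846996) / 3 = 1.1214941
T(3,2) = 1.1214941 + (1.1214941 − 1.1390852)/15 = 1.1203214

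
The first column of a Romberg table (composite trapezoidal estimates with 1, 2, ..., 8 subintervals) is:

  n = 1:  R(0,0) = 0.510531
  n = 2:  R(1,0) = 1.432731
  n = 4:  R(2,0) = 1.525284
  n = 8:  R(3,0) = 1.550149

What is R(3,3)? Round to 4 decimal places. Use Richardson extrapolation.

R(1,1) = (4·1.432731 − 0.510531) / 3 = 1.740131
R(2,1) = (4·1.525284 − 1.432731) / 3 = 1.556135
R(3,1) = 1.550149 + (1.550149 − 1.525284)/3 = 1.558437
R(2,2) = 1.556135 + (1.556135 − 1.740131)/15 = 1.543869
R(3,2) = 1.558437 + (1.558437 − 1.556135)/15 = 1.558590
R(3,3) = 1.558590 + (1.558590 − 1.543869)/63 = 1.558824

1.5588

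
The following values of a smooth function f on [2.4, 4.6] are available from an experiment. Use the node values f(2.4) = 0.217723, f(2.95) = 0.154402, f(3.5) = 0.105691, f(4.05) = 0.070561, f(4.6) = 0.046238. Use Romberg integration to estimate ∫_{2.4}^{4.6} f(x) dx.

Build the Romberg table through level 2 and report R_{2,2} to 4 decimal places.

R_{0,0} (trapezoid, 1 panel, h=2.2000): 0.290357
R_{1,0} (trapezoid, 2 panels, h=1.1000): 0.261439
R_{2,0} (trapezoid, 4 panels, h=0.5500): 0.254449
R_{1,1} = 0.261439 + (0.261439 − 0.290357)/3 = 0.251800
R_{2,1} = 0.254449 + (0.254449 − 0.261439)/3 = 0.252119
R_{2,2} = 0.252119 + (0.252119 − 0.251800)/15 = 0.252140

0.2521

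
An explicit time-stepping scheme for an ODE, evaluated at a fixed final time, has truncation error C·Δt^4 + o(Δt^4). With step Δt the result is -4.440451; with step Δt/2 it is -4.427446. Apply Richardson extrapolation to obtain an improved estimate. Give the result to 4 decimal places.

-4.4266

The leading error scales as Δt^4; refining by a factor of 2 reduces it by 2^4 = 16.
Extrapolated value = (16·A(Δt/2) − A(Δt)) / (16 − 1)
= (16·(-4.427446) − (-4.440451)) / 15
= -66.398685 / 15 = -4.426579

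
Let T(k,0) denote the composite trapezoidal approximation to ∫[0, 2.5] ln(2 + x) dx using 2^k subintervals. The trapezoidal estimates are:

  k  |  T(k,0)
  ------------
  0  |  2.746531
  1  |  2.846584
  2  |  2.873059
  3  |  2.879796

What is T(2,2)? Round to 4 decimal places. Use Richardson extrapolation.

T(1,1) = 2.846584 + (2.846584 − 2.746531)/3 = 2.879935
T(2,1) = 2.873059 + (2.873059 − 2.846584)/3 = 2.881884
T(2,2) = 2.881884 + (2.881884 − 2.879935)/15 = 2.882014

2.8820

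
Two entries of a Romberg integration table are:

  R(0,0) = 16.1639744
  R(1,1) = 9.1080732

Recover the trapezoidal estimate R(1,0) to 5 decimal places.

From R(1,1) = (4·R(1,0) − R(0,0))/3, solve for R(1,0):
4·R(1,0) = 3·9.1080732 + 16.1639744 = 43.4881940
R(1,0) = 10.8720485

10.87205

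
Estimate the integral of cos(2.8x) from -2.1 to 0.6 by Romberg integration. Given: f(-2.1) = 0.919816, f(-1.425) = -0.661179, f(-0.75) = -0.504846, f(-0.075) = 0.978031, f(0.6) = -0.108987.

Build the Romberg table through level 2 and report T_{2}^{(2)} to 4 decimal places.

T_{0}^{(0)} (trapezoid, 1 panel, h=2.7000): 1.094619
T_{1}^{(0)} (trapezoid, 2 panels, h=1.3500): -0.134233
T_{2}^{(0)} (trapezoid, 4 panels, h=0.6750): 0.146759
T_{1}^{(1)} = -0.134233 + (-0.134233 − 1.094619)/3 = -0.543850
T_{2}^{(1)} = 0.146759 + (0.146759 − (-0.134233))/3 = 0.240423
T_{2}^{(2)} = 0.240423 + (0.240423 − (-0.543850))/15 = 0.292708

0.2927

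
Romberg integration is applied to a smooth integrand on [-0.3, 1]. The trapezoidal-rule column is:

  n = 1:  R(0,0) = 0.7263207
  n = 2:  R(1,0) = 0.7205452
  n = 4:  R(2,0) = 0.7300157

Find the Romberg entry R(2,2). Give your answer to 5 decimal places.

Richardson extrapolation on the trapezoidal column (denominator 4−1=3):
R(1,1) = (4·0.7205452 − 0.7263207) / 3 = 0.7186200
R(2,1) = (4·0.7300157 − 0.7205452) / 3 = 0.7331725
R(2,2) = 0.7331725 + (0.7331725 − 0.7186200)/15 = 0.7341427

0.73414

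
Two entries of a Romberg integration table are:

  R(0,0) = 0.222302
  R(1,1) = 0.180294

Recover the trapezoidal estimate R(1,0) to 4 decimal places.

From R(1,1) = (4·R(1,0) − R(0,0))/3, solve for R(1,0):
4·R(1,0) = 3·0.180294 + 0.222302 = 0.763184
R(1,0) = 0.190796

0.1908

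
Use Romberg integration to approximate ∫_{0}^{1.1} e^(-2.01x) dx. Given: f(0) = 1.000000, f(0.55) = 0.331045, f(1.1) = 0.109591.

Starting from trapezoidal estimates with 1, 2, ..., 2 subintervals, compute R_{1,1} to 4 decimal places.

0.4462

R_{0,0} (trapezoid, 1 panel, h=1.1000): 0.610275
R_{1,0} (trapezoid, 2 panels, h=0.5500): 0.487212
R_{1,1} = 0.487212 + (0.487212 − 0.610275)/3 = 0.446191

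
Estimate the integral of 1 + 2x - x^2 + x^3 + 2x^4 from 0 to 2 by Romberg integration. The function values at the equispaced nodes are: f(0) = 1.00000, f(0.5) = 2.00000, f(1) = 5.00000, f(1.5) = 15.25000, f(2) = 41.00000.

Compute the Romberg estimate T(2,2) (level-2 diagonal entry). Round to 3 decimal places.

T(0,0) (trapezoid, 1 panel, h=2.0000): 42.00000
T(1,0) (trapezoid, 2 panels, h=1.0000): 26.00000
T(2,0) (trapezoid, 4 panels, h=0.5000): 21.62500
T(1,1) = 26.00000 + (26.00000 − 42.00000)/3 = 20.66667
T(2,1) = 21.62500 + (21.62500 − 26.00000)/3 = 20.16667
T(2,2) = 20.16667 + (20.16667 − 20.66667)/15 = 20.13334

20.133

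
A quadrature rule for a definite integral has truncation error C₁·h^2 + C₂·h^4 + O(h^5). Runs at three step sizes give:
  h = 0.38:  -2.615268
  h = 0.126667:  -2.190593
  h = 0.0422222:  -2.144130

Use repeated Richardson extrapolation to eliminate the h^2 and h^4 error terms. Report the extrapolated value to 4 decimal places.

First eliminate the h^2 term (factor 3^2 = 9):
  B₁ = (9·(-2.190593) − (-2.615268))/8 = -2.137509
  B₂ = (9·(-2.144130) − (-2.190593))/8 = -2.138322
Then eliminate the h^4 term (factor 3^4 = 81):
  (81·(-2.138322) − (-2.137509))/80 = -2.138332

-2.1383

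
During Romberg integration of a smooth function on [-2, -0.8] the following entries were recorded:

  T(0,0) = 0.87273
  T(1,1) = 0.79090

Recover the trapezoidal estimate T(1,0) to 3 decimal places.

0.811

From T(1,1) = (4·T(1,0) − T(0,0))/3, solve for T(1,0):
4·T(1,0) = 3·0.79090 + 0.87273 = 3.24543
T(1,0) = 0.81136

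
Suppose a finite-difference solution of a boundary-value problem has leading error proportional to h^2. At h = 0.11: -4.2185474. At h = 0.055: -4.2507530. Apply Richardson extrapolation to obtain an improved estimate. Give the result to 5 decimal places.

-4.26149

Extrapolated value = (4·A(h/2) − A(h)) / (4 − 1)
= (4·(-4.2507530) − (-4.2185474)) / 3
= -12.7844646 / 3 = -4.2614882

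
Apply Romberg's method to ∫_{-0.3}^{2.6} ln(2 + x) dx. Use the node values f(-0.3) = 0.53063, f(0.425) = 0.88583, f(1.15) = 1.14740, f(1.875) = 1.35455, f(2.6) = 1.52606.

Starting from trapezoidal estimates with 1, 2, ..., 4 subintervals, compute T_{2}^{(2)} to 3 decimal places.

3.218

T_{0}^{(0)} (trapezoid, 1 panel, h=2.9000): 2.98220
T_{1}^{(0)} (trapezoid, 2 panels, h=1.4500): 3.15483
T_{2}^{(0)} (trapezoid, 4 panels, h=0.7250): 3.20169
T_{1}^{(1)} = 3.15483 + (3.15483 − 2.98220)/3 = 3.21237
T_{2}^{(1)} = 3.20169 + (3.20169 − 3.15483)/3 = 3.21731
T_{2}^{(2)} = 3.21731 + (3.21731 − 3.21237)/15 = 3.21764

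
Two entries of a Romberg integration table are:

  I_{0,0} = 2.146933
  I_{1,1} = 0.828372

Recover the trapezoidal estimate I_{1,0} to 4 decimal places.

From I_{1,1} = (4·I_{1,0} − I_{0,0})/3, solve for I_{1,0}:
4·I_{1,0} = 3·0.828372 + 2.146933 = 4.632049
I_{1,0} = 1.158012

1.1580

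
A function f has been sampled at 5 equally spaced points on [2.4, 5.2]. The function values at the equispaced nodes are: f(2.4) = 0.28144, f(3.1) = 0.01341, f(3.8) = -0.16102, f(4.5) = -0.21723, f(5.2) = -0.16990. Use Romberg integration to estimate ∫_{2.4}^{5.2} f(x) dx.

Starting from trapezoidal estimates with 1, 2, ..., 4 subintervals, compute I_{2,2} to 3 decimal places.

-0.239

I_{0,0} (trapezoid, 1 panel, h=2.8000): 0.15616
I_{1,0} (trapezoid, 2 panels, h=1.4000): -0.14735
I_{2,0} (trapezoid, 4 panels, h=0.7000): -0.21635
I_{1,1} = -0.14735 + (-0.14735 − 0.15616)/3 = -0.24852
I_{2,1} = -0.21635 + (-0.21635 − (-0.14735))/3 = -0.23935
I_{2,2} = -0.23935 + (-0.23935 − (-0.24852))/15 = -0.23874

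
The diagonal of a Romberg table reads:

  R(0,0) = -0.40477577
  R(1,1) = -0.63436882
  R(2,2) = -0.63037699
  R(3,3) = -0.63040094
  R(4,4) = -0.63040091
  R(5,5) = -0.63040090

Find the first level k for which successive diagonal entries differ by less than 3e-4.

k = 3

|R(1,1) − R(0,0)| = 0.22959305 ≥ 3e-4
|R(2,2) − R(1,1)| = 0.00399183 ≥ 3e-4
|R(3,3) − R(2,2)| = 0.00002395 < 3e-4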